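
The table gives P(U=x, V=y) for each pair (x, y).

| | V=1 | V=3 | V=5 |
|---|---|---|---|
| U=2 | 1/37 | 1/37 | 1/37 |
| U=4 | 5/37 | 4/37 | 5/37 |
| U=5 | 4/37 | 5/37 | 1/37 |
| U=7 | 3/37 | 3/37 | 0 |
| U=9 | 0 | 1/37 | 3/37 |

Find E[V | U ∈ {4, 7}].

P(U ∈ {4, 7}) = 20/37.
Σ V·P over the event = 1·(5/37) + 3·(4/37) + 5·(5/37) + 1·(3/37) + 3·(3/37) = 54/37.
E[V | U ∈ {4, 7}] = (54/37) / (20/37) = 27/10.

27/10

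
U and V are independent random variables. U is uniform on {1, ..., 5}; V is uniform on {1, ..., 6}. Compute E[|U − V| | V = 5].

2

P(V = 5) = 1/6.
Summing |U−V|·P(x,y) over outcomes with V = 5 gives 1/3.
E[|U − V| | V = 5] = (1/3) / (1/6) = 2.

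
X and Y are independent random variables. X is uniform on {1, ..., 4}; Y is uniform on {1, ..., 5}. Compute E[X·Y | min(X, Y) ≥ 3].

Outcomes with min(X, Y) ≥ 3: (3,3), (3,4), (3,5), (4,3), (4,4), (4,5), each with probability 1/20.
E[X·Y | min(X, Y) ≥ 3] = (9 + 12 + 15 + 12 + 16 + 20) / 6 = 14.

14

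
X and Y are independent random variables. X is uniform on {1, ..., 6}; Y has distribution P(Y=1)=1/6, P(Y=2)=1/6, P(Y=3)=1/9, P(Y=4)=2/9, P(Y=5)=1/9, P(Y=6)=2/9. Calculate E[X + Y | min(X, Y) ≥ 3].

P(min(X, Y) ≥ 3) = 4/9.
Summing (X+Y)·P(x,y) over outcomes with min(X, Y) ≥ 3 gives 110/27.
E[X + Y | min(X, Y) ≥ 3] = (110/27) / (4/9) = 55/6.

55/6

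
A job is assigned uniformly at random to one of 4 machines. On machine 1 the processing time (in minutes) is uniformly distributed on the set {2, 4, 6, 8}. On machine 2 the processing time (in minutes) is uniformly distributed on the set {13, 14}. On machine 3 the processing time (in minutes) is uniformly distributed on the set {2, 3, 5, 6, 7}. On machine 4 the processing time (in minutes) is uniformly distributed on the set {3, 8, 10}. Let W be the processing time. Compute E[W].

301/40

E[W | machine 1] = (2+4+6+8)/4 = 5.
E[W | machine 2] = (13+14)/2 = 27/2.
E[W | machine 3] = (2+3+5+6+7)/5 = 23/5.
E[W | machine 4] = (3+8+10)/3 = 7.
E[W] = (1/4)·(5) + (1/4)·(27/2) + (1/4)·(23/5) + (1/4)·(7) = 301/40.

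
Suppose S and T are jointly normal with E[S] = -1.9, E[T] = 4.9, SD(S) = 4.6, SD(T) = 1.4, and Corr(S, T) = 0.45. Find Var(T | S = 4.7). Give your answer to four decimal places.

Var(T | S=x) = (1 − ρ²)·σ_T².
Var(T | S=4.7) = (1.4)²·(1 − (0.45)²) = 1.96·0.7975 = 1.5631.

1.5631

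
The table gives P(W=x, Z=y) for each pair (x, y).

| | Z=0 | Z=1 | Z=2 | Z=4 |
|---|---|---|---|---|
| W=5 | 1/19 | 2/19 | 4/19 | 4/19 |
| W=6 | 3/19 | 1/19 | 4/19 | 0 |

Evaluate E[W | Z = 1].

16/3

P(Z = 1) = 3/19.
Summing W·P(W=x,Z=y) over the conditioning event gives 16/19.
E[W | Z = 1] = (16/19) / (3/19) = 16/3.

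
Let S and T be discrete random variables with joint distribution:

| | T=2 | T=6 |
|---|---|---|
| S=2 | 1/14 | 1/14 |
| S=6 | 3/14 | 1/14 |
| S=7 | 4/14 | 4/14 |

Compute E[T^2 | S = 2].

20

P(S = 2) = 1/7.
Σ T^2·P over the event = 4·(1/14) + 36·(1/14) = 20/7.
E[T^2 | S = 2] = (20/7) / (1/7) = 20.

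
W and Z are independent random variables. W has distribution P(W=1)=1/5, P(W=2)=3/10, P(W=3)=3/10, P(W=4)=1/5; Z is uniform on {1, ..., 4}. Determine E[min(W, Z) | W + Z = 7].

P(W + Z = 7) = 1/8.
Summing min(W,Z)·P(x,y) over outcomes with W + Z = 7 gives 3/8.
E[min(W, Z) | W + Z = 7] = (3/8) / (1/8) = 3.

3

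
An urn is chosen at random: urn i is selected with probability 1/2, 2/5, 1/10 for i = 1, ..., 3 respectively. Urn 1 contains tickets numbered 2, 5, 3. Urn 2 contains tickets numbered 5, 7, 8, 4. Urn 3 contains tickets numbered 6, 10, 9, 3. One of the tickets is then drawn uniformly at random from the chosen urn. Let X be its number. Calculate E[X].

143/30

E[X | urn 1] = (2+5+3)/3 = 10/3.
E[X | urn 2] = (5+7+8+4)/4 = 6.
E[X | urn 3] = (6+10+9+3)/4 = 7.
By the law of total expectation,
E[X] = (1/2)·(10/3) + (2/5)·(6) + (1/10)·(7) = 143/30.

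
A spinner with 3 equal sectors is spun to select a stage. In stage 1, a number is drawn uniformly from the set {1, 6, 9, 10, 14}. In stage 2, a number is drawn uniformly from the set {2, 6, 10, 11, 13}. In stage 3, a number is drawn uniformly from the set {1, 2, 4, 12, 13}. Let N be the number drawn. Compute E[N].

E[N | stage 1] = (1+6+9+10+14)/5 = 8.
E[N | stage 2] = (2+6+10+11+13)/5 = 42/5.
E[N | stage 3] = (1+2+4+12+13)/5 = 32/5.
E[N] = (1/3)·(8) + (1/3)·(42/5) + (1/3)·(32/5) = 38/5.

38/5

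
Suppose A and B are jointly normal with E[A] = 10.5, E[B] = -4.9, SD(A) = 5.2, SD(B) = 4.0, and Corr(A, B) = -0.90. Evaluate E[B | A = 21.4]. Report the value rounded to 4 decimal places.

-12.4462

The regression of B on A has slope ρ·σ_B/σ_A and passes through (μ_A, μ_B).
E[B | A=21.4] = -4.9 + (-0.90)·(4.0/5.2)·(21.4 − (10.5)) = -4.9 + (-0.69231)·(10.9) = -12.4462.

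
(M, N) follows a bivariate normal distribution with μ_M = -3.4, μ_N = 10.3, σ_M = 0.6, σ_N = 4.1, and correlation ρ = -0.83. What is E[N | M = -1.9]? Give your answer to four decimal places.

1.7925

E[N | M=x] = μ_N + ρ(σ_N/σ_M)(x − μ_M) for jointly normal variables.
E[N | M=-1.9] = 10.3 + (-0.83)·(4.1/0.6)·(-1.9 − (-3.4)) = 10.3 + (-5.6717)·(1.5) = 1.7925.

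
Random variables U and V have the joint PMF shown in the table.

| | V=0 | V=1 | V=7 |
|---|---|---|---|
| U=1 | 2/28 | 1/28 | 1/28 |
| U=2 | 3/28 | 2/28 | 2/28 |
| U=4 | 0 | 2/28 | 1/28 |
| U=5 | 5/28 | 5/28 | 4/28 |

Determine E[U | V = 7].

P(V = 7) = 2/7.
Σ U·P over the event = 1·(1/28) + 2·(2/28) + 4·(1/28) + 5·(4/28) = 29/28.
E[U | V = 7] = (29/28) / (2/7) = 29/8.

29/8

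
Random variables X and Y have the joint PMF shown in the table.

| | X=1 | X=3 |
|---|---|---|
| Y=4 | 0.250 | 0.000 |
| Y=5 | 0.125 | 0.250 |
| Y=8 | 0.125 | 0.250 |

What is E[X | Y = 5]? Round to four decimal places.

P(Y = 5) = 0.375.
Summing X·P(X=x,Y=y) over the conditioning event gives 0.875.
E[X | Y = 5] = (0.875) / (0.375) = 2.3333.

2.3333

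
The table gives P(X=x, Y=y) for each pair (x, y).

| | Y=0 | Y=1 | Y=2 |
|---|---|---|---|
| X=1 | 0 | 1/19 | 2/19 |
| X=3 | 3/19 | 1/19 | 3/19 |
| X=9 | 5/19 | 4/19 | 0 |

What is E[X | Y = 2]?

P(Y = 2) = 5/19.
Σ X·P over the event = 1·(2/19) + 3·(3/19) = 11/19.
E[X | Y = 2] = (11/19) / (5/19) = 11/5.

11/5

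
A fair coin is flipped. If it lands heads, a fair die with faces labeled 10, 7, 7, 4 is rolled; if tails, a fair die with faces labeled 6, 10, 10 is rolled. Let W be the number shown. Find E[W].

E[W | heads] = (10+7+7+4)/4 = 7.
E[W | tails] = (6+10+10)/3 = 26/3.
By the law of total expectation,
E[W] = (1/2)·(7) + (1/2)·(26/3) = 47/6.

47/6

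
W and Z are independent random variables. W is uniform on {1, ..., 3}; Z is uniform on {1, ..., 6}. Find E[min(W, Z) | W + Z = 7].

Outcomes with W + Z = 7: (1,6), (2,5), (3,4), each with probability 1/18.
E[min(W, Z) | W + Z = 7] = (1 + 2 + 3) / 3 = 2.

2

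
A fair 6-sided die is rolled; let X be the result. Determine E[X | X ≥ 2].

Given X ≥ 2, X is equally likely to be any of {2, 3, 4, 5, 6}.
E[X | X ≥ 2] = (2 + 3 + 4 + 5 + 6) / 5 = 4.

4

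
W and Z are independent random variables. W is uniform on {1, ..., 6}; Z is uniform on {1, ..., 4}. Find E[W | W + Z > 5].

P(W + Z > 5) = 7/12.
Summing W·P(x,y) over outcomes with W + Z > 5 gives 8/3.
E[W | W + Z > 5] = (8/3) / (7/12) = 32/7.

32/7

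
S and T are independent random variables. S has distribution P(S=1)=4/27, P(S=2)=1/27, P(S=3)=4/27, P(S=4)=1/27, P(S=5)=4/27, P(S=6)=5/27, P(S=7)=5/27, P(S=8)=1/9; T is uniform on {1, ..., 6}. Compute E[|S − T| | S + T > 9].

131/59

P(S + T > 9) = 59/162.
Summing |S−T|·P(x,y) over outcomes with S + T > 9 gives 131/162.
E[|S − T| | S + T > 9] = (131/162) / (59/162) = 131/59.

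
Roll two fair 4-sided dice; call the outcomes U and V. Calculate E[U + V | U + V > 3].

72/13

P(U + V > 3) = 13/16.
Summing (U+V)·P(x,y) over outcomes with U + V > 3 gives 9/2.
E[U + V | U + V > 3] = (9/2) / (13/16) = 72/13.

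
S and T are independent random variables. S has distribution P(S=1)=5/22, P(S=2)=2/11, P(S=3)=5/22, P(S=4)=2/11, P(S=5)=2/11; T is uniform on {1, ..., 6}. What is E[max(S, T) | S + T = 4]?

P(S + T = 4) = 7/66.
Summing max(S,T)·P(x,y) over outcomes with S + T = 4 gives 19/66.
E[max(S, T) | S + T = 4] = (19/66) / (7/66) = 19/7.

19/7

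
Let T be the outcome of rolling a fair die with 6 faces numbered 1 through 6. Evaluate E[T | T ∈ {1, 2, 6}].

P(T ∈ {1, 2, 6}) = 1/2.
Σ over the event: 1·1/6 + 2·1/6 + 6·1/6 = 3/2.
E[T | T ∈ {1, 2, 6}] = (3/2) / (1/2) = 3.

3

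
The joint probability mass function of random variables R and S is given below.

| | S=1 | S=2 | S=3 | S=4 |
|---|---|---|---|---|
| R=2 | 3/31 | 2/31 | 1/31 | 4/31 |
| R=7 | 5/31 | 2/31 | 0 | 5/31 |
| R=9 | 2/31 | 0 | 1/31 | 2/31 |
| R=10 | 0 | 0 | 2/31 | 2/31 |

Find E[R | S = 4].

P(S = 4) = 13/31.
Σ R·P over the event = 2·(4/31) + 7·(5/31) + 9·(2/31) + 10·(2/31) = 81/31.
E[R | S = 4] = (81/31) / (13/31) = 81/13.

81/13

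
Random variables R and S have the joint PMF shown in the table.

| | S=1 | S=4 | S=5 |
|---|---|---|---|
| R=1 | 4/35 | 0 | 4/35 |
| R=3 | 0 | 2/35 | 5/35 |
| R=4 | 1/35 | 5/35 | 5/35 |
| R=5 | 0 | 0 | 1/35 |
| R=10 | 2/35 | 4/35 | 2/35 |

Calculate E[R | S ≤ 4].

P(S ≤ 4) = 18/35.
Σ R·P over the event = 1·(4/35) + 3·(2/35) + 4·(1/35) + 4·(5/35) + 10·(2/35) + 10·(4/35) = 94/35.
E[R | S ≤ 4] = (94/35) / (18/35) = 47/9.

47/9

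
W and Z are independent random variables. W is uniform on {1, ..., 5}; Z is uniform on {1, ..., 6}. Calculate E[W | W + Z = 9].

4

Outcomes with W + Z = 9: (3,6), (4,5), (5,4), each with probability 1/30.
E[W | W + Z = 9] = (3 + 4 + 5) / 3 = 4.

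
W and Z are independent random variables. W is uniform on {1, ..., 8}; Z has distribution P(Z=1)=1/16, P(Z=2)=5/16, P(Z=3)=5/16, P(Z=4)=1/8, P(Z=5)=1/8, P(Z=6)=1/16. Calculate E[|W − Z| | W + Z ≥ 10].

P(W + Z ≥ 10) = 17/64.
Summing |W−Z|·P(x,y) over outcomes with W + Z ≥ 10 gives 111/128.
E[|W − Z| | W + Z ≥ 10] = (111/128) / (17/64) = 111/34.

111/34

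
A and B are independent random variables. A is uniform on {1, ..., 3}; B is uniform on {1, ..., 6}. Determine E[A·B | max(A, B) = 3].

27/5

P(max(A, B) = 3) = 5/18.
Summing AB·P(x,y) over outcomes with max(A, B) = 3 gives 3/2.
E[A·B | max(A, B) = 3] = (3/2) / (5/18) = 27/5.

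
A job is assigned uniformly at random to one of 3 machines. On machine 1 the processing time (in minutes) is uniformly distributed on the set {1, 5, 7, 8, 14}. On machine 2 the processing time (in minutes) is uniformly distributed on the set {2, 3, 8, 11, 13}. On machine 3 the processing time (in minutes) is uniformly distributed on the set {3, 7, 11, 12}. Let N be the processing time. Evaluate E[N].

151/20

E[N | machine 1] = (1+5+7+8+14)/5 = 7.
E[N | machine 2] = (2+3+8+11+13)/5 = 37/5.
E[N | machine 3] = (3+7+11+12)/4 = 33/4.
By the law of total expectation,
E[N] = (1/3)·(7) + (1/3)·(37/5) + (1/3)·(33/4) = 151/20.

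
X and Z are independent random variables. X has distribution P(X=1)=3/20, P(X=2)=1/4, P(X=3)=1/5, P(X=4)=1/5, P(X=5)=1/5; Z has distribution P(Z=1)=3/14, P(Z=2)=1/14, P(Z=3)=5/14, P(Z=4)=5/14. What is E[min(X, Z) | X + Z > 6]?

P(X + Z > 6) = 13/35.
Summing min(X,Z)·P(x,y) over outcomes with X + Z > 6 gives 87/70.
E[min(X, Z) | X + Z > 6] = (87/70) / (13/35) = 87/26.

87/26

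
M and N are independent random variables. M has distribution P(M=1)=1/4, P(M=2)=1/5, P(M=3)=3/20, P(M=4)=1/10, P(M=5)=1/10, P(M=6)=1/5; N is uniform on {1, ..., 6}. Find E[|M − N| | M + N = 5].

2

P(M + N = 5) = 7/60.
Summing |M−N|·P(x,y) over outcomes with M + N = 5 gives 7/30.
E[|M − N| | M + N = 5] = (7/30) / (7/60) = 2.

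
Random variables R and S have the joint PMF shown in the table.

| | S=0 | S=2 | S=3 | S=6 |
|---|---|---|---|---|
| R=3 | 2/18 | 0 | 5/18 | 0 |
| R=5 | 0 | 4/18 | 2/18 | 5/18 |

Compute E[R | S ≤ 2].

13/3

P(S ≤ 2) = 1/3.
Σ R·P over the event = 3·(2/18) + 5·(4/18) = 13/9.
E[R | S ≤ 2] = (13/9) / (1/3) = 13/3.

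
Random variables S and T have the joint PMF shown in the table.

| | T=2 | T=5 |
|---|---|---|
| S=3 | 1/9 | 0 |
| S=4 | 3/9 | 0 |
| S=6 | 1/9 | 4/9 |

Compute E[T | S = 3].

P(S = 3) = 1/9.
Σ T·P over the event = 2·(1/9) = 2/9.
E[T | S = 3] = (2/9) / (1/9) = 2.

2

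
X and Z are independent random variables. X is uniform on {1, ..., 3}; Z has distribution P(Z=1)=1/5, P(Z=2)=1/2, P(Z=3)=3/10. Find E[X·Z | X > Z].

P(X > Z) = 3/10.
Summing XZ·P(x,y) over outcomes with X > Z gives 4/3.
E[X·Z | X > Z] = (4/3) / (3/10) = 40/9.

40/9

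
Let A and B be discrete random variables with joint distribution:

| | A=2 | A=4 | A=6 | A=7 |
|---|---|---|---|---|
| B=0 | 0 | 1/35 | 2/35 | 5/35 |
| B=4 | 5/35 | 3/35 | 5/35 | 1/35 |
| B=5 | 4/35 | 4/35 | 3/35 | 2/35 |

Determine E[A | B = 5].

56/13

P(B = 5) = 13/35.
Summing A·P(A=x,B=y) over the conditioning event gives 8/5.
E[A | B = 5] = (8/5) / (13/35) = 56/13.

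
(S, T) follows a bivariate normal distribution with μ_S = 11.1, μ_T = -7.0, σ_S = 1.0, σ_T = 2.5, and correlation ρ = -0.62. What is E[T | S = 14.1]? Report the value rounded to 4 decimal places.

-11.6500

For a bivariate normal, E[T | S=x] = μ_T + ρ·(σ_T/σ_S)·(x − μ_S).
E[T | S=14.1] = -7.0 + (-0.62)·(2.5/1.0)·(14.1 − (11.1)) = -7.0 + (-1.55)·(3) = -11.6500.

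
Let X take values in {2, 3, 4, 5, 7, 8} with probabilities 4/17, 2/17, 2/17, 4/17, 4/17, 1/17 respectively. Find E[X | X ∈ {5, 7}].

P(X ∈ {5, 7}) = 8/17.
Σ over the event: 5·4/17 + 7·4/17 = 48/17.
E[X | X ∈ {5, 7}] = (48/17) / (8/17) = 6.

6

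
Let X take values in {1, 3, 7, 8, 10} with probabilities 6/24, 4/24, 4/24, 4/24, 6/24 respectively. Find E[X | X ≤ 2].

P(X ≤ 2) = 1/4.
Σ over the event: 1·1/4 = 1/4.
E[X | X ≤ 2] = (1/4) / (1/4) = 1.

1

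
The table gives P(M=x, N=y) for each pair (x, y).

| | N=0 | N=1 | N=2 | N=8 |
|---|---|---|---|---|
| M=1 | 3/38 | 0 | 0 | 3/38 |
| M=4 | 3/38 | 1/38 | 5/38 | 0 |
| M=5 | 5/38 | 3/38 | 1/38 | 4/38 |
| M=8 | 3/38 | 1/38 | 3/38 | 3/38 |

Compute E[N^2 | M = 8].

P(M = 8) = 5/19.
Σ N^2·P over the event = 0·(3/38) + 1·(1/38) + 4·(3/38) + 64·(3/38) = 205/38.
E[N^2 | M = 8] = (205/38) / (5/19) = 41/2.

41/2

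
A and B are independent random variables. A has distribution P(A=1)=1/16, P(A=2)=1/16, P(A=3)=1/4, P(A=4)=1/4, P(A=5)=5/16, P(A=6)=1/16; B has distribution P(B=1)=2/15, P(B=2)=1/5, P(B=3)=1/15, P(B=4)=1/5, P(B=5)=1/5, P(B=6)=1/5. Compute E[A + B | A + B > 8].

P(A + B > 8) = 91/240.
Summing (A+B)·P(x,y) over outcomes with A + B > 8 gives 149/40.
E[A + B | A + B > 8] = (149/40) / (91/240) = 894/91.

894/91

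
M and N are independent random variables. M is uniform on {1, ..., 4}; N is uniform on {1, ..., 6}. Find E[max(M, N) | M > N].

P(M > N) = 1/4.
Summing max(M,N)·P(x,y) over outcomes with M > N gives 5/6.
E[max(M, N) | M > N] = (5/6) / (1/4) = 10/3.

10/3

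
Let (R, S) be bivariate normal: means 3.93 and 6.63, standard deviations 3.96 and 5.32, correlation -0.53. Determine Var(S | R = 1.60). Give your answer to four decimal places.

20.3523

The conditional variance in a bivariate normal is σ_S²(1 − ρ²), independent of x.
Var(S | R=1.60) = (5.32)²·(1 − (-0.53)²) = 28.3024·0.7191 = 20.3523.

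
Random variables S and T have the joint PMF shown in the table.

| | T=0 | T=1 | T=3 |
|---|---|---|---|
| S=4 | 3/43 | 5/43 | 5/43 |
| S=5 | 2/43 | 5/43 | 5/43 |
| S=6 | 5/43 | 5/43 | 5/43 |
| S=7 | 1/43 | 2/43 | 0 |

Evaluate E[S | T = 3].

P(T = 3) = 15/43.
Summing S·P(S=x,T=y) over the conditioning event gives 75/43.
E[S | T = 3] = (75/43) / (15/43) = 5.

5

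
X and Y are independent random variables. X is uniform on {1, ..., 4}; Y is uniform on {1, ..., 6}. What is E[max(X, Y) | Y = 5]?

P(Y = 5) = 1/6.
Summing max(X,Y)·P(x,y) over outcomes with Y = 5 gives 5/6.
E[max(X, Y) | Y = 5] = (5/6) / (1/6) = 5.

5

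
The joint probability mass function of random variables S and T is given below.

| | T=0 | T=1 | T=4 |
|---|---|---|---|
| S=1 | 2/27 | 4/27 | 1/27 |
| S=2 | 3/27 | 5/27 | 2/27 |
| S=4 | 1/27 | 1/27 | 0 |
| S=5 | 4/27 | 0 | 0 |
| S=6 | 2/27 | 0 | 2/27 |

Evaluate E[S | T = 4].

P(T = 4) = 5/27.
Summing S·P(S=x,T=y) over the conditioning event gives 17/27.
E[S | T = 4] = (17/27) / (5/27) = 17/5.

17/5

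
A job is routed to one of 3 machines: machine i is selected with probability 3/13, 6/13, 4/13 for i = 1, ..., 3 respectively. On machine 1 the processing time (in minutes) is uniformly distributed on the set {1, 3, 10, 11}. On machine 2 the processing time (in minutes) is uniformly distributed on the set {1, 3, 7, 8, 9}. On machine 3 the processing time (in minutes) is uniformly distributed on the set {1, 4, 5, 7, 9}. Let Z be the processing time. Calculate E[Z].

1463/260

E[Z | machine 1] = (1+3+10+11)/4 = 25/4.
E[Z | machine 2] = (1+3+7+8+9)/5 = 28/5.
E[Z | machine 3] = (1+4+5+7+9)/5 = 26/5.
E[Z] = (3/13)·(25/4) + (6/13)·(28/5) + (4/13)·(26/5) = 1463/260.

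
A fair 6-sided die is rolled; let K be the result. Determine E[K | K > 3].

Given K > 3, K is equally likely to be any of {4, 5, 6}.
E[K | K > 3] = (4 + 5 + 6) / 3 = 5.

5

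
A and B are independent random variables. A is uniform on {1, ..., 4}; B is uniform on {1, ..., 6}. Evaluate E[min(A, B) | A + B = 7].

9/4

P(A + B = 7) = 1/6.
Summing min(A,B)·P(x,y) over outcomes with A + B = 7 gives 3/8.
E[min(A, B) | A + B = 7] = (3/8) / (1/6) = 9/4.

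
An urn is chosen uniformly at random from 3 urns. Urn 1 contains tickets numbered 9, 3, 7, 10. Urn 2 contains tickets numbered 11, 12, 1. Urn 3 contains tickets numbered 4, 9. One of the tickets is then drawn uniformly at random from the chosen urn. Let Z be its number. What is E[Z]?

E[Z | urn 1] = (9+3+7+10)/4 = 29/4.
E[Z | urn 2] = (11+12+1)/3 = 8.
E[Z | urn 3] = (4+9)/2 = 13/2.
E[Z] = (1/3)·(29/4) + (1/3)·(8) + (1/3)·(13/2) = 29/4.

29/4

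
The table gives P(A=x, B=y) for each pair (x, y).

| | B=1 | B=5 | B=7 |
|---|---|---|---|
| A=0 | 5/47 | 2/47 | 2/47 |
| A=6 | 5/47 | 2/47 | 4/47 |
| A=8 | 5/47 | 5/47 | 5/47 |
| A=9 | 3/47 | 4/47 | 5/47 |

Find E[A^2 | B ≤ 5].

P(B ≤ 5) = 31/47.
Σ A^2·P over the event = 0·(5/47) + 0·(2/47) + 36·(5/47) + 36·(2/47) + 64·(5/47) + 64·(5/47) + 81·(3/47) + 81·(4/47) = 1459/47.
E[A^2 | B ≤ 5] = (1459/47) / (31/47) = 1459/31.

1459/31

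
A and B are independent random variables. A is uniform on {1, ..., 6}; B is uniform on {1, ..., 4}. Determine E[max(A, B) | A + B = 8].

5

P(A + B = 8) = 1/8.
Summing max(A,B)·P(x,y) over outcomes with A + B = 8 gives 5/8.
E[max(A, B) | A + B = 8] = (5/8) / (1/8) = 5.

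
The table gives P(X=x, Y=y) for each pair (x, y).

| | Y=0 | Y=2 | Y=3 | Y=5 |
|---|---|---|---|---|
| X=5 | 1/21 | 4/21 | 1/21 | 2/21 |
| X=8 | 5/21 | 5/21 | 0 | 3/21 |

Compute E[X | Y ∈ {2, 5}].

47/7

P(Y ∈ {2, 5}) = 2/3.
Summing X·P(X=x,Y=y) over the conditioning event gives 94/21.
E[X | Y ∈ {2, 5}] = (94/21) / (2/3) = 47/7.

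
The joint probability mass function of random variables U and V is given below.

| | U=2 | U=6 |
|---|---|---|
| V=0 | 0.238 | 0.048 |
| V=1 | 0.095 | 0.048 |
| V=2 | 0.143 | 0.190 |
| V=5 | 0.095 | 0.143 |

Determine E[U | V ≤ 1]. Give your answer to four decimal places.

2.8951

P(V ≤ 1) = 0.429.
Σ U·P over the event = 2·(0.238) + 2·(0.095) + 6·(0.048) + 6·(0.048) = 1.242.
E[U | V ≤ 1] = (1.242) / (0.429) = 2.8951.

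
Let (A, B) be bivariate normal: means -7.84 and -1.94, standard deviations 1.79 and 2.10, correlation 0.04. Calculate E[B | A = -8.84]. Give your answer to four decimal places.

-1.9869

E[B | A=x] = μ_B + ρ(σ_B/σ_A)(x − μ_A) for jointly normal variables.
E[B | A=-8.84] = -1.94 + (0.04)·(2.10/1.79)·(-8.84 − (-7.84)) = -1.94 + (0.046927)·(-1) = -1.9869.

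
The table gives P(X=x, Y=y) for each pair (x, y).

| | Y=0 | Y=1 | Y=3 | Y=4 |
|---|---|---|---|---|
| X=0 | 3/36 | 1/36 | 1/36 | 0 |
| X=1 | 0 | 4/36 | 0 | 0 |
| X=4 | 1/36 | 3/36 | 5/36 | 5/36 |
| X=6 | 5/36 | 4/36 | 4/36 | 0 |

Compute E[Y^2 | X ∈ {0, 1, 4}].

P(X ∈ {0, 1, 4}) = 23/36.
Summing Y^2·P(X=x,Y=y) over the conditioning event gives 71/18.
E[Y^2 | X ∈ {0, 1, 4}] = (71/18) / (23/36) = 142/23.

142/23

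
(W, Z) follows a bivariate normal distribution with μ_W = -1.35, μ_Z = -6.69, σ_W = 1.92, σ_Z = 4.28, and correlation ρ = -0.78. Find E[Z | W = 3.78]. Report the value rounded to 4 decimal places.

The regression of Z on W has slope ρ·σ_Z/σ_W and passes through (μ_W, μ_Z).
E[Z | W=3.78] = -6.69 + (-0.78)·(4.28/1.92)·(3.78 − (-1.35)) = -6.69 + (-1.73875)·(5.13) = -15.6098.

-15.6098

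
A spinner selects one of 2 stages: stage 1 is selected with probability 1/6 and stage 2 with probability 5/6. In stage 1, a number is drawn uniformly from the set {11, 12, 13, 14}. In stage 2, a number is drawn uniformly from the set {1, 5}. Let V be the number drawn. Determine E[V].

E[V | stage 1] = (11+12+13+14)/4 = 25/2.
E[V | stage 2] = (1+5)/2 = 3.
E[V] = (1/6)·(25/2) + (5/6)·(3) = 55/12.

55/12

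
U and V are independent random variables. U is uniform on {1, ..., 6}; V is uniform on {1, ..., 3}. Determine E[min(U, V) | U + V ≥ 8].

8/3

Outcomes with U + V ≥ 8: (5,3), (6,2), (6,3), each with probability 1/18.
E[min(U, V) | U + V ≥ 8] = (3 + 2 + 3) / 3 = 8/3.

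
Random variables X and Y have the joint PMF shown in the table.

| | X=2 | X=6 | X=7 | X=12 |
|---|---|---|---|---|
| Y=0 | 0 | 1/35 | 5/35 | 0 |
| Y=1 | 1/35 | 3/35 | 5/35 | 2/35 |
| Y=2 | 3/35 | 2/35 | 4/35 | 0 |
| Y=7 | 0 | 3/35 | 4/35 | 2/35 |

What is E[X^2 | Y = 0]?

281/6

P(Y = 0) = 6/35.
Summing X^2·P(X=x,Y=y) over the conditioning event gives 281/35.
E[X^2 | Y = 0] = (281/35) / (6/35) = 281/6.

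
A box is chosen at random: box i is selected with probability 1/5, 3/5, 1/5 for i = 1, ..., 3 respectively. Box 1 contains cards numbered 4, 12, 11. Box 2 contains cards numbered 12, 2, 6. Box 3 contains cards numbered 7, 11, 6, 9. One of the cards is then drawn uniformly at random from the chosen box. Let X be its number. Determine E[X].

E[X | box 1] = (4+12+11)/3 = 9.
E[X | box 2] = (12+2+6)/3 = 20/3.
E[X | box 3] = (7+11+6+9)/4 = 33/4.
E[X] = (1/5)·(9) + (3/5)·(20/3) + (1/5)·(33/4) = 149/20.

149/20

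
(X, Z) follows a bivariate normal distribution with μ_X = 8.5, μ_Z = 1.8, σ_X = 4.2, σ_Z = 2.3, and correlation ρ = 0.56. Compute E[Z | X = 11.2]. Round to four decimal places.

E[Z | X=x] = μ_Z + ρ(σ_Z/σ_X)(x − μ_X) for jointly normal variables.
E[Z | X=11.2] = 1.8 + (0.56)·(2.3/4.2)·(11.2 − (8.5)) = 1.8 + (0.30667)·(2.7) = 2.6280.

2.6280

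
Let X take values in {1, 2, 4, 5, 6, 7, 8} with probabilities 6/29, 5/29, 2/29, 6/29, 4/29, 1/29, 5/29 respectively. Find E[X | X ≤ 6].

P(X ≤ 6) = 23/29.
Σ over the event: 1·6/29 + 2·5/29 + 4·2/29 + 5·6/29 + 6·4/29 = 78/29.
E[X | X ≤ 6] = (78/29) / (23/29) = 78/23.

78/23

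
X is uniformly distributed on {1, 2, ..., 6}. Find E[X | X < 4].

2

Given X < 4, X is equally likely to be any of {1, 2, 3}.
E[X | X < 4] = (1 + 2 + 3) / 3 = 2.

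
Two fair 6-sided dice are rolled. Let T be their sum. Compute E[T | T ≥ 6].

P(T ≥ 6) = 13/18.
Σ over the event: 6·5/36 + 7·1/6 + 8·5/36 + 9·1/9 + 10·1/12 + 11·1/18 + 12·1/36 = 53/9.
E[T | T ≥ 6] = (53/9) / (13/18) = 106/13.

106/13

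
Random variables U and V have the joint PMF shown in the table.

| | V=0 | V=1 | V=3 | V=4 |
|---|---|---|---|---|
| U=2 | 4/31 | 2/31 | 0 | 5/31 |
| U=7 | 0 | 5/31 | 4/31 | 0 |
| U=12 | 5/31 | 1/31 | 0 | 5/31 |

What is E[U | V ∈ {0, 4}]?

P(V ∈ {0, 4}) = 19/31.
Σ U·P over the event = 2·(4/31) + 2·(5/31) + 12·(5/31) + 12·(5/31) = 138/31.
E[U | V ∈ {0, 4}] = (138/31) / (19/31) = 138/19.

138/19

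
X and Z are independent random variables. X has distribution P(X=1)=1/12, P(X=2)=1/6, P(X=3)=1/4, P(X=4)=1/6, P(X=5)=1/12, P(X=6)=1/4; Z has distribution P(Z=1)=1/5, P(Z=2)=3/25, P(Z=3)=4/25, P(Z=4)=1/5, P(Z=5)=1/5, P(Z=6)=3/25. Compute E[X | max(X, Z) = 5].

110/31

P(max(X, Z) = 5) = 31/150.
Summing X·P(x,y) over outcomes with max(X, Z) = 5 gives 11/15.
E[X | max(X, Z) = 5] = (11/15) / (31/150) = 110/31.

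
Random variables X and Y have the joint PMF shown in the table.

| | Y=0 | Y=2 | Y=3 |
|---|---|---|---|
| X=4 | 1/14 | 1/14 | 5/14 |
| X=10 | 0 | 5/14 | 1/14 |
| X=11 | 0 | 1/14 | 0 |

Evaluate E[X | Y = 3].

5

P(Y = 3) = 3/7.
Summing X·P(X=x,Y=y) over the conditioning event gives 15/7.
E[X | Y = 3] = (15/7) / (3/7) = 5.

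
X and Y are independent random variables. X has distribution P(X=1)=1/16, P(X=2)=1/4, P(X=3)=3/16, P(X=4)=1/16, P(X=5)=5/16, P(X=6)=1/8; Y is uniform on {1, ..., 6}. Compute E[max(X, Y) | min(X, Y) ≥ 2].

P(min(X, Y) ≥ 2) = 25/32.
Summing max(X,Y)·P(x,y) over outcomes with min(X, Y) ≥ 2 gives 89/24.
E[max(X, Y) | min(X, Y) ≥ 2] = (89/24) / (25/32) = 356/75.

356/75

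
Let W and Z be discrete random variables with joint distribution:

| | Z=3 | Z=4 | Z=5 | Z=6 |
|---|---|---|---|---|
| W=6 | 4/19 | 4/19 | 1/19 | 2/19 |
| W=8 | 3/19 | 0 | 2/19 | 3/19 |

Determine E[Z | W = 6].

45/11

P(W = 6) = 11/19.
Σ Z·P over the event = 3·(4/19) + 4·(4/19) + 5·(1/19) + 6·(2/19) = 45/19.
E[Z | W = 6] = (45/19) / (11/19) = 45/11.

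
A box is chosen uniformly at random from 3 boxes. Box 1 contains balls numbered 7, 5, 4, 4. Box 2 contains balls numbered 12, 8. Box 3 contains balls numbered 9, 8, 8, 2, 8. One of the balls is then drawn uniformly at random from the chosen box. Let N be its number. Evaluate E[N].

22/3

E[N | box 1] = (7+5+4+4)/4 = 5.
E[N | box 2] = (12+8)/2 = 10.
E[N | box 3] = (9+8+8+2+8)/5 = 7.
By the law of total expectation,
E[N] = (1/3)·(5) + (1/3)·(10) + (1/3)·(7) = 22/3.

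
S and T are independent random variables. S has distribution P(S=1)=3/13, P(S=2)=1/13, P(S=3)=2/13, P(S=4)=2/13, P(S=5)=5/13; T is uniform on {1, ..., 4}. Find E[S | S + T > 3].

56/15

P(S + T > 3) = 45/52.
Summing S·P(x,y) over outcomes with S + T > 3 gives 42/13.
E[S | S + T > 3] = (42/13) / (45/52) = 56/15.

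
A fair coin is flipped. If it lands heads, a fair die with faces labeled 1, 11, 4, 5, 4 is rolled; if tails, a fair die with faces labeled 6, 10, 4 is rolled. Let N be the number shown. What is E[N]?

E[N | heads] = (1+11+4+5+4)/5 = 5.
E[N | tails] = (6+10+4)/3 = 20/3.
By the law of total expectation,
E[N] = (1/2)·(5) + (1/2)·(20/3) = 35/6.

35/6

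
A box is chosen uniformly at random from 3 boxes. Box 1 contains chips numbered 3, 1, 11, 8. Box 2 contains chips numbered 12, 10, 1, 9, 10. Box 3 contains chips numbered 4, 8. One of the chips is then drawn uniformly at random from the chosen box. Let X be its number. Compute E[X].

403/60

E[X | box 1] = (3+1+11+8)/4 = 23/4.
E[X | box 2] = (12+10+1+9+10)/5 = 42/5.
E[X | box 3] = (4+8)/2 = 6.
By the law of total expectation,
E[X] = (1/3)·(23/4) + (1/3)·(42/5) + (1/3)·(6) = 403/60.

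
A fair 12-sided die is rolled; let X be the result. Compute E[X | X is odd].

Given X is odd, X is equally likely to be any of {1, 3, 5, 7, 9, 11}.
E[X | X is odd] = (1 + 3 + 5 + 7 + 9 + 11) / 6 = 6.

6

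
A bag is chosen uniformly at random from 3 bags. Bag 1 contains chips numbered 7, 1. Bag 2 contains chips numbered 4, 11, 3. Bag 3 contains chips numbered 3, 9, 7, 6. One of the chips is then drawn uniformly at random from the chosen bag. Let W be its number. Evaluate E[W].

E[W | bag 1] = (7+1)/2 = 4.
E[W | bag 2] = (4+11+3)/3 = 6.
E[W | bag 3] = (3+9+7+6)/4 = 25/4.
E[W] = (1/3)·(4) + (1/3)·(6) + (1/3)·(25/4) = 65/12.

65/12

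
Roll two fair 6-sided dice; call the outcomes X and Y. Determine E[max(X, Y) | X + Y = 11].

Outcomes with X + Y = 11: (5,6), (6,5), each with probability 1/36.
E[max(X, Y) | X + Y = 11] = (6 + 6) / 2 = 6.

6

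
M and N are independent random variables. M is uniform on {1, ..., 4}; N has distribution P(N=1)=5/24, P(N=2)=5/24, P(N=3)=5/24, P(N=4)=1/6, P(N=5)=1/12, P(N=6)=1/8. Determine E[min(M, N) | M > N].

P(M > N) = 5/16.
Summing min(M,N)·P(x,y) over outcomes with M > N gives 25/48.
E[min(M, N) | M > N] = (25/48) / (5/16) = 5/3.

5/3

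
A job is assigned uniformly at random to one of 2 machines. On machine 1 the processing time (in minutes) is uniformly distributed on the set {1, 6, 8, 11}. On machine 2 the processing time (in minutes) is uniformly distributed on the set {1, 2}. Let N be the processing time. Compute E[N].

4

E[N | machine 1] = (1+6+8+11)/4 = 13/2.
E[N | machine 2] = (1+2)/2 = 3/2.
By the law of total expectation,
E[N] = (1/2)·(13/2) + (1/2)·(3/2) = 4.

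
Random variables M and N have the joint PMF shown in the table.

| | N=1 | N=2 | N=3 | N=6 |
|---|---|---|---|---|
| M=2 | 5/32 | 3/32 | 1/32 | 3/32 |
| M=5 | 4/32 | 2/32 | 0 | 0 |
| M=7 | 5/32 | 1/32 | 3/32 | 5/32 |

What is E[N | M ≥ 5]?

27/10

P(M ≥ 5) = 5/8.
Σ N·P over the event = 1·(4/32) + 2·(2/32) + 1·(5/32) + 2·(1/32) + 3·(3/32) + 6·(5/32) = 27/16.
E[N | M ≥ 5] = (27/16) / (5/8) = 27/10.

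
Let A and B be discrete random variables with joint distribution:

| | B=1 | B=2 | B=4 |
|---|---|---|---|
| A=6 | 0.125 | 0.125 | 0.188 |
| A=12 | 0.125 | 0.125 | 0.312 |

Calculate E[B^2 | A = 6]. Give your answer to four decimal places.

8.2945

P(A = 6) = 0.438.
Σ B^2·P over the event = 1·(0.125) + 4·(0.125) + 16·(0.188) = 3.633.
E[B^2 | A = 6] = (3.633) / (0.438) = 8.2945.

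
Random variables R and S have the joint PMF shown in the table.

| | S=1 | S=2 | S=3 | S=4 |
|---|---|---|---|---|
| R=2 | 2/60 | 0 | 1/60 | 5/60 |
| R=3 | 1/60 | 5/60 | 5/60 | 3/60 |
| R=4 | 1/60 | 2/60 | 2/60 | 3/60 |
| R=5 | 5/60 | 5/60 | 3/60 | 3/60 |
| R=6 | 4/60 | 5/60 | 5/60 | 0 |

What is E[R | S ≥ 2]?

P(S ≥ 2) = 47/60.
Summing R·P(R=x,S=y) over the conditioning event gives 97/30.
E[R | S ≥ 2] = (97/30) / (47/60) = 194/47.

194/47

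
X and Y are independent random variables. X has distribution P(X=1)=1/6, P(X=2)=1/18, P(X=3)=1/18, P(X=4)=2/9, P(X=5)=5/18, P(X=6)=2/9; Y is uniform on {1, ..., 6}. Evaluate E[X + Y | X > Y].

P(X > Y) = 55/108.
Summing (X+Y)·P(x,y) over outcomes with X > Y gives 23/6.
E[X + Y | X > Y] = (23/6) / (55/108) = 414/55.

414/55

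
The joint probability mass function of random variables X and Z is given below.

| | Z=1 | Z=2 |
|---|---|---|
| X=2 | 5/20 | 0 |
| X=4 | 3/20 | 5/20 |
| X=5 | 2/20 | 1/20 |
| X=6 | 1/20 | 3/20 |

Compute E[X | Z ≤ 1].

P(Z ≤ 1) = 11/20.
Σ X·P over the event = 2·(5/20) + 4·(3/20) + 5·(2/20) + 6·(1/20) = 19/10.
E[X | Z ≤ 1] = (19/10) / (11/20) = 38/11.

38/11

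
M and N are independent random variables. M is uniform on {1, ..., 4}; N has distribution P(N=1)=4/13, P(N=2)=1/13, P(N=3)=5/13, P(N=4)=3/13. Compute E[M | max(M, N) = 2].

P(max(M, N) = 2) = 3/26.
Summing M·P(x,y) over outcomes with max(M, N) = 2 gives 11/52.
E[M | max(M, N) = 2] = (11/52) / (3/26) = 11/6.

11/6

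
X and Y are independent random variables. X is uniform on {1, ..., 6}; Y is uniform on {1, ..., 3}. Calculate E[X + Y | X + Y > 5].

64/9

Outcomes with X + Y > 5: (3,3), (4,2), (4,3), (5,1), (5,2), (5,3), (6,1), (6,2), (6,3), each with probability 1/18.
E[X + Y | X + Y > 5] = (6 + 6 + 7 + 6 + 7 + 8 + 7 + 8 + 9) / 9 = 64/9.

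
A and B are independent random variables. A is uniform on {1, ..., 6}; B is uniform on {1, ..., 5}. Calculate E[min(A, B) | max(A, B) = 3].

Outcomes with max(A, B) = 3: (1,3), (2,3), (3,1), (3,2), (3,3), each with probability 1/30.
E[min(A, B) | max(A, B) = 3] = (1 + 2 + 1 + 2 + 3) / 5 = 9/5.

9/5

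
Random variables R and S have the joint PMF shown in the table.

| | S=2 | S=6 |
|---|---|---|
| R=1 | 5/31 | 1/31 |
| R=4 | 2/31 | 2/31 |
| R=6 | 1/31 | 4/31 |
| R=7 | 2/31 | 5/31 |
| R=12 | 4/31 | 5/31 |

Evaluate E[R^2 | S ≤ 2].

747/14

P(S ≤ 2) = 14/31.
Σ R^2·P over the event = 1·(5/31) + 16·(2/31) + 36·(1/31) + 49·(2/31) + 144·(4/31) = 747/31.
E[R^2 | S ≤ 2] = (747/31) / (14/31) = 747/14.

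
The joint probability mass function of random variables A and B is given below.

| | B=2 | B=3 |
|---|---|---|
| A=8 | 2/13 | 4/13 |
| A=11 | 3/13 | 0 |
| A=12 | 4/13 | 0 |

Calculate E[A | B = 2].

97/9

P(B = 2) = 9/13.
Σ A·P over the event = 8·(2/13) + 11·(3/13) + 12·(4/13) = 97/13.
E[A | B = 2] = (97/13) / (9/13) = 97/9.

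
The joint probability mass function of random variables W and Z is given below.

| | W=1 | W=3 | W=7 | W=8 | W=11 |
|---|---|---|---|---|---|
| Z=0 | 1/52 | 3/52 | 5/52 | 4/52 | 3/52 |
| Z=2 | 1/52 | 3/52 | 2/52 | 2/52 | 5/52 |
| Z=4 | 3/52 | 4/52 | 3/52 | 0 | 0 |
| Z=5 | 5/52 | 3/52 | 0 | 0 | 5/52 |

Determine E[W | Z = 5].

P(Z = 5) = 1/4.
Σ W·P over the event = 1·(5/52) + 3·(3/52) + 11·(5/52) = 69/52.
E[W | Z = 5] = (69/52) / (1/4) = 69/13.

69/13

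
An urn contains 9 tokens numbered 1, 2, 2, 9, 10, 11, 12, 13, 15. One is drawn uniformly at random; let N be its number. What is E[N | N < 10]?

7/2

P(N < 10) = 4/9.
Σ over the event: 1·1/9 + 2·2/9 + 9·1/9 = 14/9.
E[N | N < 10] = (14/9) / (4/9) = 7/2.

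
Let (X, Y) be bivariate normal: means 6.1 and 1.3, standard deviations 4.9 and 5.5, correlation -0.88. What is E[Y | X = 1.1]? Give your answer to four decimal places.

E[Y | X=x] = μ_Y + ρ(σ_Y/σ_X)(x − μ_X) for jointly normal variables.
E[Y | X=1.1] = 1.3 + (-0.88)·(5.5/4.9)·(1.1 − (6.1)) = 1.3 + (-0.98776)·(-5) = 6.2388.

6.2388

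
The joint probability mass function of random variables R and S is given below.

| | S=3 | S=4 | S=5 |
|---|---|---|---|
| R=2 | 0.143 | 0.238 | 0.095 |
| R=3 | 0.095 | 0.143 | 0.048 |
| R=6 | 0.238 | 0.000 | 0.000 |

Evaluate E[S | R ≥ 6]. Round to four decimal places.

P(R ≥ 6) = 0.238.
Σ S·P over the event = 3·(0.238) = 0.714.
E[S | R ≥ 6] = (0.714) / (0.238) = 3.0000.

3.0000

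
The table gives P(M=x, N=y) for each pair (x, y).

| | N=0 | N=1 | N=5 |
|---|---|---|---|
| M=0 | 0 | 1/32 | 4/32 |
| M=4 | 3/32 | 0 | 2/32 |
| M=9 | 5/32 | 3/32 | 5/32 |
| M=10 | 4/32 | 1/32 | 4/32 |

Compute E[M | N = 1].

P(N = 1) = 5/32.
Σ M·P over the event = 0·(1/32) + 9·(3/32) + 10·(1/32) = 37/32.
E[M | N = 1] = (37/32) / (5/32) = 37/5.

37/5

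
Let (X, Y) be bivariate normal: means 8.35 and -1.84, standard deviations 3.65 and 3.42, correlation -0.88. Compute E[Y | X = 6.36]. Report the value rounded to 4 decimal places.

-0.1991

For a bivariate normal, E[Y | X=x] = μ_Y + ρ·(σ_Y/σ_X)·(x − μ_X).
E[Y | X=6.36] = -1.84 + (-0.88)·(3.42/3.65)·(6.36 − (8.35)) = -1.84 + (-0.82455)·(-1.99) = -0.1991.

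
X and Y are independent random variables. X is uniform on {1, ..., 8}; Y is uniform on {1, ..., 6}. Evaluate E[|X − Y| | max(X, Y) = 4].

Outcomes with max(X, Y) = 4: (1,4), (2,4), (3,4), (4,1), (4,2), (4,3), (4,4), each with probability 1/48.
E[|X − Y| | max(X, Y) = 4] = (3 + 2 + 1 + 3 + 2 + 1 + 0) / 7 = 12/7.

12/7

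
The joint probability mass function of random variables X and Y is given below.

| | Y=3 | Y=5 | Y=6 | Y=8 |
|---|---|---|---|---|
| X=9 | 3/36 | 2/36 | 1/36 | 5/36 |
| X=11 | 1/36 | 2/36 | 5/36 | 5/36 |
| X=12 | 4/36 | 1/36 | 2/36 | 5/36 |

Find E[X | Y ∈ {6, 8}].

P(Y ∈ {6, 8}) = 23/36.
Σ X·P over the event = 9·(1/36) + 9·(5/36) + 11·(5/36) + 11·(5/36) + 12·(2/36) + 12·(5/36) = 62/9.
E[X | Y ∈ {6, 8}] = (62/9) / (23/36) = 248/23.

248/23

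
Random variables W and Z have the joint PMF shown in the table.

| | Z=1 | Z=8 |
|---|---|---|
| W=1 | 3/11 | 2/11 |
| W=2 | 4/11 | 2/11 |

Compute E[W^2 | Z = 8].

P(Z = 8) = 4/11.
Σ W^2·P over the event = 1·(2/11) + 4·(2/11) = 10/11.
E[W^2 | Z = 8] = (10/11) / (4/11) = 5/2.

5/2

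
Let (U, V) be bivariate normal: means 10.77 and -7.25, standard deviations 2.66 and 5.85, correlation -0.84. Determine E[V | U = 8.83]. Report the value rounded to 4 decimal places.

The regression of V on U has slope ρ·σ_V/σ_U and passes through (μ_U, μ_V).
E[V | U=8.83] = -7.25 + (-0.84)·(5.85/2.66)·(8.83 − (10.77)) = -7.25 + (-1.84737)·(-1.94) = -3.6661.

-3.6661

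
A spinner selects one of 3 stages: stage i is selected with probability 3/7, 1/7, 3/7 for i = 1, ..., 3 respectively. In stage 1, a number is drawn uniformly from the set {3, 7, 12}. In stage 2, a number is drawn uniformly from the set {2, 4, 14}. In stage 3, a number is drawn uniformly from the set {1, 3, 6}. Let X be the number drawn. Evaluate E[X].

E[X | stage 1] = (3+7+12)/3 = 22/3.
E[X | stage 2] = (2+4+14)/3 = 20/3.
E[X | stage 3] = (1+3+6)/3 = 10/3.
E[X] = (3/7)·(22/3) + (1/7)·(20/3) + (3/7)·(10/3) = 116/21.

116/21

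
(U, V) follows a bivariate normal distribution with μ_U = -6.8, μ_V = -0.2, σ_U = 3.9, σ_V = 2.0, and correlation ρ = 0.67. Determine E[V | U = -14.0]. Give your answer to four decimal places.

The regression of V on U has slope ρ·σ_V/σ_U and passes through (μ_U, μ_V).
E[V | U=-14.0] = -0.2 + (0.67)·(2.0/3.9)·(-14.0 − (-6.8)) = -0.2 + (0.34359)·(-7.2) = -2.6738.

-2.6738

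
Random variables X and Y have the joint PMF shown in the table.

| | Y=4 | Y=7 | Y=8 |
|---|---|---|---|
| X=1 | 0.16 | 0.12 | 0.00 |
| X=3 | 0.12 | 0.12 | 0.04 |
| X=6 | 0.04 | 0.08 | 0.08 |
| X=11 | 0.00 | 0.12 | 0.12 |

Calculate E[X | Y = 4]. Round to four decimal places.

P(Y = 4) = 0.32.
Summing X·P(X=x,Y=y) over the conditioning event gives 0.76.
E[X | Y = 4] = (0.76) / (0.32) = 2.3750.

2.3750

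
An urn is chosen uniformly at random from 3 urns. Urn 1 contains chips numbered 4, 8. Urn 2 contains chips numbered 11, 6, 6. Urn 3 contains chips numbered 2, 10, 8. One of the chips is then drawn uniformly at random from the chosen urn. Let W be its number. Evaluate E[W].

61/9

E[W | urn 1] = (4+8)/2 = 6.
E[W | urn 2] = (11+6+6)/3 = 23/3.
E[W | urn 3] = (2+10+8)/3 = 20/3.
By the law of total expectation,
E[W] = (1/3)·(6) + (1/3)·(23/3) + (1/3)·(20/3) = 61/9.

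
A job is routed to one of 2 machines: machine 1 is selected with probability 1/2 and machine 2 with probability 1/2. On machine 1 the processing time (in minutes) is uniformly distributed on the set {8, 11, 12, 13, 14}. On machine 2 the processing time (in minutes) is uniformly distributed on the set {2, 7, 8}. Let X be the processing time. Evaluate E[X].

259/30

E[X | machine 1] = (8+11+12+13+14)/5 = 58/5.
E[X | machine 2] = (2+7+8)/3 = 17/3.
E[X] = (1/2)·(58/5) + (1/2)·(17/3) = 259/30.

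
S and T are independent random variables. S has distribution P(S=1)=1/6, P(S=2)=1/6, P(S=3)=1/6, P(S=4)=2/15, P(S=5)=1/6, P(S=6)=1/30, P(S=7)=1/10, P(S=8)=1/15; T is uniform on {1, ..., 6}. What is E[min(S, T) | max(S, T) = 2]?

P(max(S, T) = 2) = 1/12.
Summing min(S,T)·P(x,y) over outcomes with max(S, T) = 2 gives 1/9.
E[min(S, T) | max(S, T) = 2] = (1/9) / (1/12) = 4/3.

4/3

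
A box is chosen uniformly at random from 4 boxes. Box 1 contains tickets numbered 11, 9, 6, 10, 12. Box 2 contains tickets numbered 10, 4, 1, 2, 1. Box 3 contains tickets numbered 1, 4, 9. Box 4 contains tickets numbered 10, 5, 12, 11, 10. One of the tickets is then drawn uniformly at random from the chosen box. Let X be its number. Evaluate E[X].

103/15

E[X | box 1] = (11+9+6+10+12)/5 = 48/5.
E[X | box 2] = (10+4+1+2+1)/5 = 18/5.
E[X | box 3] = (1+4+9)/3 = 14/3.
E[X | box 4] = (10+5+12+11+10)/5 = 48/5.
By the law of total expectation,
E[X] = (1/4)·(48/5) + (1/4)·(18/5) + (1/4)·(14/3) + (1/4)·(48/5) = 103/15.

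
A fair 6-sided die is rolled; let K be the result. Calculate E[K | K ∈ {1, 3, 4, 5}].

13/4

P(K ∈ {1, 3, 4, 5}) = 2/3.
Σ over the event: 1·1/6 + 3·1/6 + 4·1/6 + 5·1/6 = 13/6.
E[K | K ∈ {1, 3, 4, 5}] = (13/6) / (2/3) = 13/4.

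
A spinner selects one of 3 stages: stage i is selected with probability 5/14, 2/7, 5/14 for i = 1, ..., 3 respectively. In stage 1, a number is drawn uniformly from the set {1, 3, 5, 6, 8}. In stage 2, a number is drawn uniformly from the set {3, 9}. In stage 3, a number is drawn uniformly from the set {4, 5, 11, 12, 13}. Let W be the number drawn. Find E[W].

46/7

E[W | stage 1] = (1+3+5+6+8)/5 = 23/5.
E[W | stage 2] = (3+9)/2 = 6.
E[W | stage 3] = (4+5+11+12+13)/5 = 9.
By the law of total expectation,
E[W] = (5/14)·(23/5) + (2/7)·(6) + (5/14)·(9) = 46/7.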